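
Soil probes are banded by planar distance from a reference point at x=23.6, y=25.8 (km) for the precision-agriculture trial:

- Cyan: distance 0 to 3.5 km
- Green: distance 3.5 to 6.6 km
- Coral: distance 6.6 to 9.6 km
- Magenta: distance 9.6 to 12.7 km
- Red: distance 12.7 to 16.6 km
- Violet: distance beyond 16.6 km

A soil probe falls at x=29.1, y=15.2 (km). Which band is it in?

Magenta

Distance = √((29.1−23.6)² + (15.2−25.8)²) = √(30.250 + 112.360) = 11.942 km.
9.6 ≤ 11.942 < 12.7 → Magenta.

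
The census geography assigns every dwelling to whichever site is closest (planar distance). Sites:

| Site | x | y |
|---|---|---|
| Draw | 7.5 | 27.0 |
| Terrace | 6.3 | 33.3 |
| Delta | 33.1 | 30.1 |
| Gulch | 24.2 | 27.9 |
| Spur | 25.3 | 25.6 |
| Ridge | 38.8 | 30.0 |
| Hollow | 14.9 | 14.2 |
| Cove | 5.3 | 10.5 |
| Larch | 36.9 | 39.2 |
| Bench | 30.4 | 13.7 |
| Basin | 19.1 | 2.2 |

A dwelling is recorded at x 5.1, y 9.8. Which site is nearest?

Squared distances to each site:
Draw: 301.600; Terrace: 553.690; Delta: 1196.090; Gulch: 692.420; Spur: 657.680; Ridge: 1543.730; Hollow: 115.400; Cove: 0.530; Larch: 1875.600; Bench: 655.300; Basin: 253.760.
Minimum at Cove.

Cove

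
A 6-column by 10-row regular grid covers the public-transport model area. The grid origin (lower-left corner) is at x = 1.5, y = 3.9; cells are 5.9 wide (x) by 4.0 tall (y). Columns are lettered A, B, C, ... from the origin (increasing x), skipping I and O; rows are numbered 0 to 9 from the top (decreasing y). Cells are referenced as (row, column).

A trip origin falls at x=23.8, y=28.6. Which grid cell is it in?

(3, D)

Column index: ⌊(23.8 − 1.5) / 5.9⌋ = ⌊3.780⌋ = 3 → column D
Row offset from origin: ⌊(28.6 − 3.9) / 4.0⌋ = ⌊6.175⌋ = 6 → row 3 (counted from top)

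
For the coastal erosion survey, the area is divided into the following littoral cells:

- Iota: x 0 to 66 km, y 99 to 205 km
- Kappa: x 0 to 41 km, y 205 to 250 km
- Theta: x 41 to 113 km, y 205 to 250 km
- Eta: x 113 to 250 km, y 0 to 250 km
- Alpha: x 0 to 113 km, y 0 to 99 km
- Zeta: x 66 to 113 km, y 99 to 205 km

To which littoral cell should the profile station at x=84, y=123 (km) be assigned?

The point has x = 84 and y = 123.
Only Zeta satisfies 66 ≤ x ≤ 113 and 99 ≤ y ≤ 205.

Zeta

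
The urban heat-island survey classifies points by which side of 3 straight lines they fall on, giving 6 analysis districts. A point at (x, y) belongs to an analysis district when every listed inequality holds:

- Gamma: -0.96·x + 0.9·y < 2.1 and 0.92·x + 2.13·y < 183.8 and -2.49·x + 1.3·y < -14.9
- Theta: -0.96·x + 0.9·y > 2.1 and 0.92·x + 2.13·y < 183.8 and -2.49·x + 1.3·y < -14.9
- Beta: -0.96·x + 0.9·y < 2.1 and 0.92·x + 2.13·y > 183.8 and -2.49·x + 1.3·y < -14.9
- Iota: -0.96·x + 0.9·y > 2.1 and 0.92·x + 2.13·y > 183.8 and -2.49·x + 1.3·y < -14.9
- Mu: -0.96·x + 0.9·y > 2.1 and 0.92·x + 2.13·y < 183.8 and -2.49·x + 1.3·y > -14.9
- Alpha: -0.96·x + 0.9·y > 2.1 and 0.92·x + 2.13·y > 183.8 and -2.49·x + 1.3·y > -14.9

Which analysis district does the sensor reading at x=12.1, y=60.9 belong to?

-0.96·12.1 + 0.9·60.9 = 43.194, which is > 2.1
0.92·12.1 + 2.13·60.9 = 140.849, which is < 183.8
-2.49·12.1 + 1.3·60.9 = 49.041, which is > -14.9
This sign pattern matches Mu.

Mu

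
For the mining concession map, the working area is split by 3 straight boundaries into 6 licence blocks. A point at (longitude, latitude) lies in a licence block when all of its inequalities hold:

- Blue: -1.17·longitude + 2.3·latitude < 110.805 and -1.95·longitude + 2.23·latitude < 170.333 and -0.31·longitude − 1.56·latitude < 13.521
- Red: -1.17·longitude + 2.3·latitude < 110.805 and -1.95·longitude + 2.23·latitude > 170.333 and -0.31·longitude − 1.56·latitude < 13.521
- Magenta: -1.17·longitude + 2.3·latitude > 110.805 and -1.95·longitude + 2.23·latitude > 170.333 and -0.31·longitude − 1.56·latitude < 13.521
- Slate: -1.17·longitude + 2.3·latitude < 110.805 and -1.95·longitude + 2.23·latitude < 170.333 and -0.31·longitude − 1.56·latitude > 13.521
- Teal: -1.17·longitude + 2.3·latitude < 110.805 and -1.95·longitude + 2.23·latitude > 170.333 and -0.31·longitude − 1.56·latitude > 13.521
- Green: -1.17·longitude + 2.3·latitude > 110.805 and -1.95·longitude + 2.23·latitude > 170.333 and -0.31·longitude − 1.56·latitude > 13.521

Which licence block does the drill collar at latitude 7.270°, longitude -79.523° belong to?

-1.17·-79.523 + 2.3·7.270 = 109.763, which is < 110.805
-1.95·-79.523 + 2.23·7.270 = 171.282, which is > 170.333
-0.31·-79.523 − 1.56·7.270 = 13.311, which is < 13.521
This sign pattern matches Red.

Red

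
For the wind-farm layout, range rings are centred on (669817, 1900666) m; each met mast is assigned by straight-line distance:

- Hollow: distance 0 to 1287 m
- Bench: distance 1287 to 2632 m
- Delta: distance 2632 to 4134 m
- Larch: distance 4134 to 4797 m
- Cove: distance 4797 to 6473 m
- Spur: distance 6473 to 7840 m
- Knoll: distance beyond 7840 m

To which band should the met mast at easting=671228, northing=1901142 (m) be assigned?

Distance = √((671228−669817)² + (1901142−1900666)²) = √(1990921.000 + 226576.000) = 1489.126 m.
1287 ≤ 1489.126 < 2632 → Bench.

Bench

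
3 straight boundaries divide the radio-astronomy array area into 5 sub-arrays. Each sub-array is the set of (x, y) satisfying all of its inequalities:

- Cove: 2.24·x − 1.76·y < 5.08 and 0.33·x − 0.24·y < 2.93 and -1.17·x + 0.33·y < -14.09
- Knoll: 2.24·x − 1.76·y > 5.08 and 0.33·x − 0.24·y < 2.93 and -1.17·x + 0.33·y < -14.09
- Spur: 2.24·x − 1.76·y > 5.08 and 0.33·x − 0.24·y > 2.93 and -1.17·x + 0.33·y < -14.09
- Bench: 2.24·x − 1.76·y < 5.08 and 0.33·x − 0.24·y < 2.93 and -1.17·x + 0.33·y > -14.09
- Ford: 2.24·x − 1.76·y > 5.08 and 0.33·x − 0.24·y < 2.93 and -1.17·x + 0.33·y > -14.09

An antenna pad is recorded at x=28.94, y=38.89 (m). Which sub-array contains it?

Cove

2.24·28.94 − 1.76·38.89 = -3.621, which is < 5.08
0.33·28.94 − 0.24·38.89 = 0.217, which is < 2.93
-1.17·28.94 + 0.33·38.89 = -21.026, which is < -14.09
This sign pattern matches Cove.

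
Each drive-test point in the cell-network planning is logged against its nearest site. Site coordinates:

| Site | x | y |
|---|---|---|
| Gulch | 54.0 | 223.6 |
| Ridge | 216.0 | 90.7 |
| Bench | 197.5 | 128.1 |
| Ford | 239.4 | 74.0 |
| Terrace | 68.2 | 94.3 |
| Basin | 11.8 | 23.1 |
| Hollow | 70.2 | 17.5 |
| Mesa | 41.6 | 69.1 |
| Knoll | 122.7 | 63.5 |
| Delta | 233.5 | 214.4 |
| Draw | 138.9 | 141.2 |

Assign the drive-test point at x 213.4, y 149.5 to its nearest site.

Squared distances to each site:
Gulch: 30899.170; Ridge: 3464.200; Bench: 710.770; Ford: 6376.250; Terrace: 24130.080; Basin: 56619.520; Hollow: 37930.240; Mesa: 35979.400; Knoll: 15622.490; Delta: 4616.020; Draw: 5619.140.
Minimum at Bench.

Bench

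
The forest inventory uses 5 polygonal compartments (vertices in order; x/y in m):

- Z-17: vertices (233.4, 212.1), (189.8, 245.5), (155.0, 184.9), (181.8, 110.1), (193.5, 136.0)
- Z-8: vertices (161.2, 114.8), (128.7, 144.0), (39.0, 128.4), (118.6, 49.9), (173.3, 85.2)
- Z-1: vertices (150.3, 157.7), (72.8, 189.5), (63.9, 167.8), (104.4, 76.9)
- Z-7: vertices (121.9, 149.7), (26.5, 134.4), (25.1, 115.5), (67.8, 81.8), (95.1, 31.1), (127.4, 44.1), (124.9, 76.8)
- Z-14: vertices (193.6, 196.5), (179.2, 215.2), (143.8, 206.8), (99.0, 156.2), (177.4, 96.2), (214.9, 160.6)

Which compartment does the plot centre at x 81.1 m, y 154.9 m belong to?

Cast a ray rightward from (81.1, 154.9). For each polygon, the edges (by vertex number in listed order) whose endpoints lie on opposite sides of y = 154.9, where each meets that height, and whether that is right or left of the point:
Z-17: 3–4 at x≈165.75 (right), 5–1 at x≈203.41 (right) → 2 crossings.
Z-8: no edge straddles that height → 0 crossings.
Z-1: 3–4 at x≈69.65 (left), 4–1 at x≈148.71 (right) → 1 crossing.
Z-7: no edge straddles that height → 0 crossings.
Z-14: 4–5 at x≈100.70 (right), 5–6 at x≈211.58 (right) → 2 crossings.
Only Z-1 has an odd count, so the point is inside Z-1.

Z-1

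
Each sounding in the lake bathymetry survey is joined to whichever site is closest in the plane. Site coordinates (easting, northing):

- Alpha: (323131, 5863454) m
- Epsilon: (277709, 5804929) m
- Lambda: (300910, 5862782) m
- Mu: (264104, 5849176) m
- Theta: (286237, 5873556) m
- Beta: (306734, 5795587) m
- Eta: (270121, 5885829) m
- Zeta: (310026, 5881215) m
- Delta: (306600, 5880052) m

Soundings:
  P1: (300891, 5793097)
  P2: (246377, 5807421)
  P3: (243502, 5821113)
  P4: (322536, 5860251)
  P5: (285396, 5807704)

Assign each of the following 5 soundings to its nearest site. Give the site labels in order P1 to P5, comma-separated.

P1 → Beta (d²=40340749.00)
P2 → Epsilon (d²=987904288.00)
P3 → Mu (d²=1211974373.00)
P4 → Alpha (d²=10613234.00)
P5 → Epsilon (d²=66790594.00)

Beta, Epsilon, Mu, Alpha, Epsilon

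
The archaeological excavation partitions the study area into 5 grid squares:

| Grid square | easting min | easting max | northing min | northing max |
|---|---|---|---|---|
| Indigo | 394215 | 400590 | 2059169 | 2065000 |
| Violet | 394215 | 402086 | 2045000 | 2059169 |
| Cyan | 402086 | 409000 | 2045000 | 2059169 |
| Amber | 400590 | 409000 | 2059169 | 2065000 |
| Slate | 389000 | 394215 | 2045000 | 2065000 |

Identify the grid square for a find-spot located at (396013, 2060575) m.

The point has easting = 396013 and northing = 2060575.
Only Indigo satisfies 394215 ≤ easting ≤ 400590 and 2059169 ≤ northing ≤ 2065000.

Indigo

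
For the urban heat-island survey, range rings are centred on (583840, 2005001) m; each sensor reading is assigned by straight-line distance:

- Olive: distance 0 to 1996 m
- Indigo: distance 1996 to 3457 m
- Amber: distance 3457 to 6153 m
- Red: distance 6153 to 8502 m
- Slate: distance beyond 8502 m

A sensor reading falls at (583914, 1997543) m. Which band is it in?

Distance = √((583914−583840)² + (1997543−2005001)²) = √(5476.000 + 55621764.000) = 7458.367 m.
6153 ≤ 7458.367 < 8502 → Red.

Red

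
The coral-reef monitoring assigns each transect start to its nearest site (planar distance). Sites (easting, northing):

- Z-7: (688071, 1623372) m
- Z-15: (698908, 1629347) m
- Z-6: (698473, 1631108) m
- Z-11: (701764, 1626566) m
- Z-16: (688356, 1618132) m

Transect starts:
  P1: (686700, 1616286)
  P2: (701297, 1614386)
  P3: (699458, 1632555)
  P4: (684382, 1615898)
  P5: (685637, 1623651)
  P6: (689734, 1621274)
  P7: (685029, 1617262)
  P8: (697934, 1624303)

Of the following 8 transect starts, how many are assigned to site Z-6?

P1 → Z-16
P2 → Z-11
P3 → Z-6
P4 → Z-16
P5 → Z-7
P6 → Z-7
P7 → Z-16
P8 → Z-11
1 of the 8 goes to Z-6.

1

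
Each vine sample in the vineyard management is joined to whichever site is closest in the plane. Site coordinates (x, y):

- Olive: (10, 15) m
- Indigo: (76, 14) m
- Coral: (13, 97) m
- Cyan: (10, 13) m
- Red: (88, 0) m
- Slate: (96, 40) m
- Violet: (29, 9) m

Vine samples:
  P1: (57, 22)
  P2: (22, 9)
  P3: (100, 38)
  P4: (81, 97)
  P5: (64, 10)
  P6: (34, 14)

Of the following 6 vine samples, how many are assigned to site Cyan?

P1 → Indigo
P2 → Violet
P3 → Slate
P4 → Slate
P5 → Indigo
P6 → Violet
0 of the 6 go to Cyan.

0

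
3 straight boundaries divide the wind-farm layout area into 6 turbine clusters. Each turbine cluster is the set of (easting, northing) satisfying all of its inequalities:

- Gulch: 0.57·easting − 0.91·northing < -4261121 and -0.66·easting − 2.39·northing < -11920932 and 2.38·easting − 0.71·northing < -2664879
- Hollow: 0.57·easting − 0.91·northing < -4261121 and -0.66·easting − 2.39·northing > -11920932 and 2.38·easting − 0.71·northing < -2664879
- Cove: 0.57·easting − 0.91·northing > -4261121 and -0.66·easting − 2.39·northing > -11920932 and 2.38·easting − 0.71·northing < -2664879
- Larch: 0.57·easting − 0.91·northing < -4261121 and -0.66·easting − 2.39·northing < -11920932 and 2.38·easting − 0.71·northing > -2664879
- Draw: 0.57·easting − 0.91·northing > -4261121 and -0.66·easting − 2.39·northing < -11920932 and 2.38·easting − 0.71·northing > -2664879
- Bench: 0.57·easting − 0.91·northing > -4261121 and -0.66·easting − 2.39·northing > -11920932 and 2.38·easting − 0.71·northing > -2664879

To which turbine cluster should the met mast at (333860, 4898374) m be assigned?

0.57·333860 − 0.91·4898374 = -4267220.140, which is < -4261121
-0.66·333860 − 2.39·4898374 = -11927461.460, which is < -11920932
2.38·333860 − 0.71·4898374 = -2683258.740, which is < -2664879
This sign pattern matches Gulch.

Gulch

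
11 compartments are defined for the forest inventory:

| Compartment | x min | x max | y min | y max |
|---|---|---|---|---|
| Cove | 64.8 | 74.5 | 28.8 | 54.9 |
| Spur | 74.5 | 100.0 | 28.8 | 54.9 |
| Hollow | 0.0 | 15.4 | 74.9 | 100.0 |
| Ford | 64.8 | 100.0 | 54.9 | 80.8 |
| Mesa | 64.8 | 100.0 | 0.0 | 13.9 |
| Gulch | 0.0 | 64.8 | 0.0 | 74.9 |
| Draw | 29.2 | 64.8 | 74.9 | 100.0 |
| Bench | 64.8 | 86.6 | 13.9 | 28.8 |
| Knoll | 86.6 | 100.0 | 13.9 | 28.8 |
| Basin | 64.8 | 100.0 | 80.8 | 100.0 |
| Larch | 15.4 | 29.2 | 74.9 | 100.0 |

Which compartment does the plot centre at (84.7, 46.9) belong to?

The point has x = 84.7 and y = 46.9.
Only Spur satisfies 74.5 ≤ x ≤ 100.0 and 28.8 ≤ y ≤ 54.9.

Spur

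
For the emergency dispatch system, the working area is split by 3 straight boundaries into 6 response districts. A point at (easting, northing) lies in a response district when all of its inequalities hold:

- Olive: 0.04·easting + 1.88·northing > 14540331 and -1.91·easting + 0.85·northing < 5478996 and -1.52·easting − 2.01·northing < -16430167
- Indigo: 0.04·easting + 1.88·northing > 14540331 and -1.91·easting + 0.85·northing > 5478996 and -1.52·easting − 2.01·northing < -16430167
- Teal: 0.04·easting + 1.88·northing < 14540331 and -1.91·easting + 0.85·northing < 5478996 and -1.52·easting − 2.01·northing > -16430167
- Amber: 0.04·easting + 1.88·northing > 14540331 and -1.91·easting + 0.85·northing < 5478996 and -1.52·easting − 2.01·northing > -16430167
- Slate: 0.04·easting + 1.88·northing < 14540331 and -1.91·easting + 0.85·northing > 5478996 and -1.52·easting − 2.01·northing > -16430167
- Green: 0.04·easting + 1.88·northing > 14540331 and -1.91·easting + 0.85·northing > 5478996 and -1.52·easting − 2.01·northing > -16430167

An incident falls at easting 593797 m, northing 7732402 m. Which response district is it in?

0.04·593797 + 1.88·7732402 = 14560667.640, which is > 14540331
-1.91·593797 + 0.85·7732402 = 5438389.430, which is < 5478996
-1.52·593797 − 2.01·7732402 = -16444699.460, which is < -16430167
This sign pattern matches Olive.

Olive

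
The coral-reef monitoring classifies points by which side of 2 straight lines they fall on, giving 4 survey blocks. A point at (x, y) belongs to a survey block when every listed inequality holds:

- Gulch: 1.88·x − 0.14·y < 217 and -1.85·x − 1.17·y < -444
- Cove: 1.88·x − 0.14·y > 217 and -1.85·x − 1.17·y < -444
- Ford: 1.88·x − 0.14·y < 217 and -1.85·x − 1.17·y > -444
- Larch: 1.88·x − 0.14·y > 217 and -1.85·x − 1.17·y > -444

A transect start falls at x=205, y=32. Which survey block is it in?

1.88·205 − 0.14·32 = 380.920, which is > 217
-1.85·205 − 1.17·32 = -416.690, which is > -444
This sign pattern matches Larch.

Larch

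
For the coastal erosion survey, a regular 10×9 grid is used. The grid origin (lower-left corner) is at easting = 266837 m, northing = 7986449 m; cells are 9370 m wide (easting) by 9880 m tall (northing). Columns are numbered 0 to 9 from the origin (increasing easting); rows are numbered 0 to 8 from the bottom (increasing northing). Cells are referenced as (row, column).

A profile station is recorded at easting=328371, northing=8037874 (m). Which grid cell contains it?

(5, 6)

Column index: ⌊(328371 − 266837) / 9370⌋ = ⌊6.567⌋ = 6
Row offset from origin: ⌊(8037874 − 7986449) / 9880⌋ = ⌊5.205⌋ = 5 → row 5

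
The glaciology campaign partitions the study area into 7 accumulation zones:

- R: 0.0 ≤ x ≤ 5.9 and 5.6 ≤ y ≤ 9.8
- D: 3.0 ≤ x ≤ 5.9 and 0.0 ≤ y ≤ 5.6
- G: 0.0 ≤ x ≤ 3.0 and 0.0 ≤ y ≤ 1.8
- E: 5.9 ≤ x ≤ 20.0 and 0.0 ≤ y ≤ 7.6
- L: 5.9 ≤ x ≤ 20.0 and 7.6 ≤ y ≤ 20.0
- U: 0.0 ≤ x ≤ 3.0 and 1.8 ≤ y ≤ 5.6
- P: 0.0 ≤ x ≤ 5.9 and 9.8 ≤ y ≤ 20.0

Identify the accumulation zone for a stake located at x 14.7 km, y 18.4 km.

L

The point has x = 14.7 and y = 18.4.
Only L satisfies 5.9 ≤ x ≤ 20.0 and 7.6 ≤ y ≤ 20.0.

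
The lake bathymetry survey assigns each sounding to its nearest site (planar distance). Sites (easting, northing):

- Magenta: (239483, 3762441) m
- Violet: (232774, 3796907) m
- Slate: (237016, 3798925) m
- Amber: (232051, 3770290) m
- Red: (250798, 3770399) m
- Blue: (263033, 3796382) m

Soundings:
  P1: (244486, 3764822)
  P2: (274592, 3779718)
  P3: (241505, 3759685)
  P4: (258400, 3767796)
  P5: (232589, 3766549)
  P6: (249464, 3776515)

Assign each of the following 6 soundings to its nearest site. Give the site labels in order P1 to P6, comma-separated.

Magenta, Blue, Magenta, Red, Amber, Red

P1 → Magenta (d²=30699170.00)
P2 → Blue (d²=411299377.00)
P3 → Magenta (d²=11684020.00)
P4 → Red (d²=64566013.00)
P5 → Amber (d²=14284525.00)
P6 → Red (d²=39185012.00)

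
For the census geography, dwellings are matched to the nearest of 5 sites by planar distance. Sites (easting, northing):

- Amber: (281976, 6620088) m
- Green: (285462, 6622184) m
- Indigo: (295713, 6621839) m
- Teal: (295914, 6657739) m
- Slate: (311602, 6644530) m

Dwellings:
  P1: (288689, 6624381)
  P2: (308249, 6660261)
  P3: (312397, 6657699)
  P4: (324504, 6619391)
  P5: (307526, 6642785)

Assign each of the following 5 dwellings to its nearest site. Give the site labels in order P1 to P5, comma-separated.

Green, Teal, Slate, Slate, Slate

P1 → Green (d²=15240338.00)
P2 → Teal (d²=158512709.00)
P3 → Slate (d²=174054586.00)
P4 → Slate (d²=798430925.00)
P5 → Slate (d²=19658801.00)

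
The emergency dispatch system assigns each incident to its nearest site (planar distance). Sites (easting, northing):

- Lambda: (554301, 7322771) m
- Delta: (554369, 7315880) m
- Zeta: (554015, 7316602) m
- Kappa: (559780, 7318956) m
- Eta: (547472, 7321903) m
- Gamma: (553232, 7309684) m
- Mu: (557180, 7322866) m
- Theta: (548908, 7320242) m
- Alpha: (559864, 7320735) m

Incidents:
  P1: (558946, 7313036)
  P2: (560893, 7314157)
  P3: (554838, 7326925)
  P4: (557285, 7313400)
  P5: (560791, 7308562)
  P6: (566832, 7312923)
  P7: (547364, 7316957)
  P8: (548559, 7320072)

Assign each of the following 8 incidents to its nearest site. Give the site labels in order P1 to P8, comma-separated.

P1 → Delta (d²=29037265.00)
P2 → Kappa (d²=24269170.00)
P3 → Lambda (d²=17544085.00)
P4 → Delta (d²=14653456.00)
P5 → Gamma (d²=58397365.00)
P6 → Kappa (d²=86127793.00)
P7 → Theta (d²=13175161.00)
P8 → Theta (d²=150701.00)

Delta, Kappa, Lambda, Delta, Gamma, Kappa, Theta, Theta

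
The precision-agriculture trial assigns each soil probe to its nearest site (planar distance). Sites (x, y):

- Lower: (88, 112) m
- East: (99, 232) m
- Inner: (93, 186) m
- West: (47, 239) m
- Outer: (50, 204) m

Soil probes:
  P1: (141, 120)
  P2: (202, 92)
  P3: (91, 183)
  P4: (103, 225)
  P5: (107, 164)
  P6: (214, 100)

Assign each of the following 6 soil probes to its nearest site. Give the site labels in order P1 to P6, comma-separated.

P1 → Lower (d²=2873.00)
P2 → Lower (d²=13396.00)
P3 → Inner (d²=13.00)
P4 → East (d²=65.00)
P5 → Inner (d²=680.00)
P6 → Lower (d²=16020.00)

Lower, Lower, Inner, East, Inner, Lower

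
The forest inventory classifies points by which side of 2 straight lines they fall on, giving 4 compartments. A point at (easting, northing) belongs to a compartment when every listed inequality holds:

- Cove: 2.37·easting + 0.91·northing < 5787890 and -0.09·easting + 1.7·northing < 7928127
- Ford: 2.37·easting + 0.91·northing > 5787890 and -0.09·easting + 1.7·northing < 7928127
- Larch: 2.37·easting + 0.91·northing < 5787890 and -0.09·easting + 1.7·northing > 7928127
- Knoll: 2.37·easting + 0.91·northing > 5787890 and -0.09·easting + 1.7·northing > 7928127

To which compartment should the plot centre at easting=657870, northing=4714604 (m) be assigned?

Knoll

2.37·657870 + 0.91·4714604 = 5849441.540, which is > 5787890
-0.09·657870 + 1.7·4714604 = 7955618.500, which is > 7928127
This sign pattern matches Knoll.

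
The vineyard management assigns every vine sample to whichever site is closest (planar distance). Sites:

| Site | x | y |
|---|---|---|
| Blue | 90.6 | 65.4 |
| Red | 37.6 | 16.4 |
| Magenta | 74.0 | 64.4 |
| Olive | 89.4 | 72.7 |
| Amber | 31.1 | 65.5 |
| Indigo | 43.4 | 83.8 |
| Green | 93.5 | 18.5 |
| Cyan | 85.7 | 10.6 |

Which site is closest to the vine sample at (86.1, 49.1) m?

Squared distances to each site:
Blue: 285.940; Red: 3421.540; Magenta: 380.500; Olive: 567.850; Amber: 3293.960; Indigo: 3027.380; Green: 991.120; Cyan: 1482.410.
Minimum at Blue.

Blue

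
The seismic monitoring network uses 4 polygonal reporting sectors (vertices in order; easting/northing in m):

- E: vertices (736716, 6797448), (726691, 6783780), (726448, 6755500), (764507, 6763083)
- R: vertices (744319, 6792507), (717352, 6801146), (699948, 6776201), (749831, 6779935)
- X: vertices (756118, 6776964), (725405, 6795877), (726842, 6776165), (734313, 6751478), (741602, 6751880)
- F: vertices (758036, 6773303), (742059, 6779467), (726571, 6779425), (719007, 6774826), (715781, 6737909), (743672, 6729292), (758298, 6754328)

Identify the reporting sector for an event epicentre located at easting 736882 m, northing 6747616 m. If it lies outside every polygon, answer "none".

Cast a ray rightward from (736882, 6747616). For each polygon, the edges (by vertex number in listed order) whose endpoints lie on opposite sides of northing = 6747616, where each meets that height, and whether that is right or left of the point:
E: no edge straddles that height → 0 crossings.
R: no edge straddles that height → 0 crossings.
X: no edge straddles that height → 0 crossings.
F: 4–5 at easting≈716629.2 (left), 6–7 at easting≈754376.9 (right) → 1 crossing.
Only F has an odd count, so the point is inside F.

F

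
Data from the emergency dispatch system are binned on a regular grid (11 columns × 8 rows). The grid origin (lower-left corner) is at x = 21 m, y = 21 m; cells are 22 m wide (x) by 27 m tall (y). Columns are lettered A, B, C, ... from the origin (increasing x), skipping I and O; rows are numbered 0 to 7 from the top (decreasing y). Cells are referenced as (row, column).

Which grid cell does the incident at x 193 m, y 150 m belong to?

(3, H)

Column index: ⌊(193 − 21) / 22⌋ = ⌊7.818⌋ = 7 → column H
Row offset from origin: ⌊(150 − 21) / 27⌋ = ⌊4.778⌋ = 4 → row 3 (counted from top)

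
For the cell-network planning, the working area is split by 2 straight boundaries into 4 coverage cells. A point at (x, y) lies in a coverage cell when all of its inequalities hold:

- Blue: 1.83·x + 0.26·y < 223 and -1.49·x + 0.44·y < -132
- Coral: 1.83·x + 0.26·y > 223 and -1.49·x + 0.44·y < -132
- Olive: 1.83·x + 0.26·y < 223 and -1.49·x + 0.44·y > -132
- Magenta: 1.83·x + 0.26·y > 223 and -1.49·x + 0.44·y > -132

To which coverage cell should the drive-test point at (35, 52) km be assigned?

Olive

1.83·35 + 0.26·52 = 77.570, which is < 223
-1.49·35 + 0.44·52 = -29.270, which is > -132
This sign pattern matches Olive.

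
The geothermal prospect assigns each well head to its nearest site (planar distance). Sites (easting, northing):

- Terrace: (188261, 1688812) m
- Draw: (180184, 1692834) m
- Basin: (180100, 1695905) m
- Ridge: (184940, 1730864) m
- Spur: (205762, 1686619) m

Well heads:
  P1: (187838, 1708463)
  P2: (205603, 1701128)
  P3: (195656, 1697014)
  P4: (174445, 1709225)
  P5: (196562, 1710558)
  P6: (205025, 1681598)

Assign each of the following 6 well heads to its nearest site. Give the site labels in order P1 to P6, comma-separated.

Basin, Spur, Terrace, Basin, Basin, Spur

P1 → Basin (d²=217580008.00)
P2 → Spur (d²=210536362.00)
P3 → Terrace (d²=121958829.00)
P4 → Basin (d²=209401425.00)
P5 → Basin (d²=485707853.00)
P6 → Spur (d²=25753610.00)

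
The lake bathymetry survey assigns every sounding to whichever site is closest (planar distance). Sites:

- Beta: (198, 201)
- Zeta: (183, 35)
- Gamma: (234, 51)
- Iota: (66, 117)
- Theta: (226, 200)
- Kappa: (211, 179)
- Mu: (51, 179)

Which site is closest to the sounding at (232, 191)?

Squared distances to each site:
Beta: 1256.000; Zeta: 26737.000; Gamma: 19604.000; Iota: 33032.000; Theta: 117.000; Kappa: 585.000; Mu: 32905.000.
Minimum at Theta.

Theta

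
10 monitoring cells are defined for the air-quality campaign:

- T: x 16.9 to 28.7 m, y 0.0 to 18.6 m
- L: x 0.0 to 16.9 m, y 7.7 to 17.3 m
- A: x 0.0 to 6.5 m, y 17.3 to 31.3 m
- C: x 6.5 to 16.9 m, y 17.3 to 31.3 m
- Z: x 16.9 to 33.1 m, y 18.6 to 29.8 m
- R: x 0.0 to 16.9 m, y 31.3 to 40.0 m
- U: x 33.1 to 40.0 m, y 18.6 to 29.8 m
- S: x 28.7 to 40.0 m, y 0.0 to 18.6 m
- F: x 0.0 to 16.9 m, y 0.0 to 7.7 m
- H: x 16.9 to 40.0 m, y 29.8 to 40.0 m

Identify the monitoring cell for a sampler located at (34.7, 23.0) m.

The point has x = 34.7 and y = 23.0.
Only U satisfies 33.1 ≤ x ≤ 40.0 and 18.6 ≤ y ≤ 29.8.

U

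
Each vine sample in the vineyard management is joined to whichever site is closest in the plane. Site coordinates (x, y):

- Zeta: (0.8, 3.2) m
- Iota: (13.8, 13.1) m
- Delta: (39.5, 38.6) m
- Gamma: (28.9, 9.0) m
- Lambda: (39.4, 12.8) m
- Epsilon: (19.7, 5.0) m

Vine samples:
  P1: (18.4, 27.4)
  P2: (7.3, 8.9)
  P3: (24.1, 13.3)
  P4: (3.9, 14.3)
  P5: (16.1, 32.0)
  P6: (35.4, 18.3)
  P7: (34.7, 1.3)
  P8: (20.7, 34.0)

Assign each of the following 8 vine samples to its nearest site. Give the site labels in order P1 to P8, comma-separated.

Iota, Iota, Gamma, Iota, Iota, Lambda, Gamma, Delta

P1 → Iota (d²=225.65)
P2 → Iota (d²=59.89)
P3 → Gamma (d²=41.53)
P4 → Iota (d²=99.45)
P5 → Iota (d²=362.50)
P6 → Lambda (d²=46.25)
P7 → Gamma (d²=92.93)
P8 → Delta (d²=374.60)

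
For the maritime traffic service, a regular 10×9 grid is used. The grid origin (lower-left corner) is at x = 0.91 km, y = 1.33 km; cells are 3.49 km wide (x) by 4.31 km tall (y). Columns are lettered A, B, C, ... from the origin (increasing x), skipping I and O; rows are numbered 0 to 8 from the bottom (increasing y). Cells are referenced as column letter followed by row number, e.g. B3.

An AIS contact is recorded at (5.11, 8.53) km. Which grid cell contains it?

B1

Column index: ⌊(5.11 − 0.91) / 3.49⌋ = ⌊1.203⌋ = 1 → column B
Row offset from origin: ⌊(8.53 − 1.33) / 4.31⌋ = ⌊1.671⌋ = 1 → row 1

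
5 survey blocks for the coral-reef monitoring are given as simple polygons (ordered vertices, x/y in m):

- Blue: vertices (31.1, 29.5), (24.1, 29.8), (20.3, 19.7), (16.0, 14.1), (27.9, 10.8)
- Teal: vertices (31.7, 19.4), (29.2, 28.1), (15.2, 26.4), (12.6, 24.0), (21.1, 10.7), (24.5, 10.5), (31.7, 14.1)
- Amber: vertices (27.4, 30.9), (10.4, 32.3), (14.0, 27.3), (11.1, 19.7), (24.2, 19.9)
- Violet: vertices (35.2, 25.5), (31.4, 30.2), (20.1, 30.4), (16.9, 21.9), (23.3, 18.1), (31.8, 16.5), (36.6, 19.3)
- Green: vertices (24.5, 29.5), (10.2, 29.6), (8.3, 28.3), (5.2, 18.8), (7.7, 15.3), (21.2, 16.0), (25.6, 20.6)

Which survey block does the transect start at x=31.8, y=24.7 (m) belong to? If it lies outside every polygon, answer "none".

Violet

Cast a ray rightward from (31.8, 24.7). For each polygon, the edges (by vertex number in listed order) whose endpoints lie on opposite sides of y = 24.7, where each meets that height, and whether that is right or left of the point:
Blue: 2–3 at x≈22.18 (left), 5–1 at x≈30.28 (left) → 0 crossings.
Teal: 1–2 at x≈30.18 (left), 3–4 at x≈13.36 (left) → 0 crossings.
Amber: 3–4 at x≈13.01 (left), 5–1 at x≈25.60 (left) → 0 crossings.
Violet: 3–4 at x≈17.95 (left), 7–1 at x≈35.38 (right) → 1 crossing.
Green: 3–4 at x≈7.13 (left), 7–1 at x≈25.09 (left) → 0 crossings.
Only Violet has an odd count, so the point is inside Violet.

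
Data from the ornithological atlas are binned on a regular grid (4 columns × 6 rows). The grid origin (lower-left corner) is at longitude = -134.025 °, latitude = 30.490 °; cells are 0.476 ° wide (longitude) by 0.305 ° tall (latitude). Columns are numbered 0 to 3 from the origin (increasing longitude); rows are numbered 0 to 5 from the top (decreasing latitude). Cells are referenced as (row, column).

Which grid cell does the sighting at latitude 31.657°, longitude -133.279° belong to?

Column index: ⌊(-133.279 − -134.025) / 0.476⌋ = ⌊1.567⌋ = 1
Row offset from origin: ⌊(31.657 − 30.490) / 0.305⌋ = ⌊3.826⌋ = 3 → row 2 (counted from top)

(2, 1)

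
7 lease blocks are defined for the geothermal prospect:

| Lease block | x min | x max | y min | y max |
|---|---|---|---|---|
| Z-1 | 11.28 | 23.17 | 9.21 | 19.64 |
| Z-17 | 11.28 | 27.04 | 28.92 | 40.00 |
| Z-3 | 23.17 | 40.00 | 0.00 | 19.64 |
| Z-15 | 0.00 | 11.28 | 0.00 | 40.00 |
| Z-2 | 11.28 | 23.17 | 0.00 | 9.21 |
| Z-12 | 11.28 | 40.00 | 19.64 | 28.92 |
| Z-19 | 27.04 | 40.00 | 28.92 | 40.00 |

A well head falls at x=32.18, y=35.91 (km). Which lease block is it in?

Z-19

The point has x = 32.18 and y = 35.91.
Only Z-19 satisfies 27.04 ≤ x ≤ 40.00 and 28.92 ≤ y ≤ 40.00.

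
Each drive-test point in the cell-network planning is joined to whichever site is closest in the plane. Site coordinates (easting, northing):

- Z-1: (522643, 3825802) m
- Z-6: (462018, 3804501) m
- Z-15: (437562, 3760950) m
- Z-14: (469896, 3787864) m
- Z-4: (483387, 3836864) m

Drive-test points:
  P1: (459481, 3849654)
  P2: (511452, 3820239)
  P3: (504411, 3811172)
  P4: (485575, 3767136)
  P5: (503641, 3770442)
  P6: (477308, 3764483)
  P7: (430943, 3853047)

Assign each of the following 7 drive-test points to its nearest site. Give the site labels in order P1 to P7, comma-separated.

P1 → Z-4 (d²=735080936.00)
P2 → Z-1 (d²=156185450.00)
P3 → Z-1 (d²=546442724.00)
P4 → Z-14 (d²=675481025.00)
P5 → Z-14 (d²=1442251109.00)
P6 → Z-14 (d²=601608905.00)
P7 → Z-4 (d²=3012262625.00)

Z-4, Z-1, Z-1, Z-14, Z-14, Z-14, Z-4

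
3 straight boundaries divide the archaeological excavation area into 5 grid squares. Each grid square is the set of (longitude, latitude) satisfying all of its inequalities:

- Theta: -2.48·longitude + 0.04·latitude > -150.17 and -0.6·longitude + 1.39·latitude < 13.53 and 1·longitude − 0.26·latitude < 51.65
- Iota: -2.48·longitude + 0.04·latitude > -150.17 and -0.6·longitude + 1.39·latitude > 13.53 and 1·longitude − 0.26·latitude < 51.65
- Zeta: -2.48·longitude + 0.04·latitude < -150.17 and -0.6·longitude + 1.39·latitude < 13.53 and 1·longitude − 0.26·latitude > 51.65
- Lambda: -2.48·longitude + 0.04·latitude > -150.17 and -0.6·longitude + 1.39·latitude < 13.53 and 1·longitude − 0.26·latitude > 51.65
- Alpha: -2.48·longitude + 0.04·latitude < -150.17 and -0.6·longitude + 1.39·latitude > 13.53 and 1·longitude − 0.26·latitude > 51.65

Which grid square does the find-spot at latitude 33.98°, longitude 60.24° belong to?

Theta

-2.48·60.24 + 0.04·33.98 = -148.036, which is > -150.17
-0.6·60.24 + 1.39·33.98 = 11.088, which is < 13.53
1·60.24 − 0.26·33.98 = 51.405, which is < 51.65
This sign pattern matches Theta.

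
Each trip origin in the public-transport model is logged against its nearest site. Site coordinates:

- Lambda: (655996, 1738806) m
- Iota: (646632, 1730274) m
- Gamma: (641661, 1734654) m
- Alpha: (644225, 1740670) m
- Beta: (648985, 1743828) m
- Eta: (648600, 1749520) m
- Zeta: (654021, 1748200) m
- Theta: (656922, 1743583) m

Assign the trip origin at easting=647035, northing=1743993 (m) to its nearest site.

Beta

Squared distances to each site:
Lambda: 107204490.000; Iota: 188373370.000; Gamma: 116096797.000; Alpha: 18938429.000; Beta: 3829725.000; Eta: 32996954.000; Zeta: 66503045.000; Theta: 97920869.000.
Minimum at Beta.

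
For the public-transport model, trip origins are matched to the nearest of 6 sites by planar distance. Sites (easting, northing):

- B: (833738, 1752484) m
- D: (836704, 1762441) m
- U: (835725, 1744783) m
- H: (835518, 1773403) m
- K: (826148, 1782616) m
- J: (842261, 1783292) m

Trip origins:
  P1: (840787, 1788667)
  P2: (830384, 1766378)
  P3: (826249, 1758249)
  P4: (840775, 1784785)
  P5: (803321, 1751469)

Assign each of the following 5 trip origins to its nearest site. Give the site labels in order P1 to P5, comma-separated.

P1 → J (d²=31063301.00)
P2 → D (d²=55442369.00)
P3 → B (d²=89320346.00)
P4 → J (d²=4437245.00)
P5 → B (d²=926224114.00)

J, D, B, J, B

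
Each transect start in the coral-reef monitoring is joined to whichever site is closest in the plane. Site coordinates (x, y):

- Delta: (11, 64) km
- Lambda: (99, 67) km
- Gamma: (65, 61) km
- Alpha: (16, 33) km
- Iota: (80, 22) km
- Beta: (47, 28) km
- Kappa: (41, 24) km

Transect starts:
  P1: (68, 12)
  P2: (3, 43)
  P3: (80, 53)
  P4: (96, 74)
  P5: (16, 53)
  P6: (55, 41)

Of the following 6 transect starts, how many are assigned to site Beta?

1

P1 → Iota
P2 → Alpha
P3 → Gamma
P4 → Lambda
P5 → Delta
P6 → Beta
1 of the 6 goes to Beta.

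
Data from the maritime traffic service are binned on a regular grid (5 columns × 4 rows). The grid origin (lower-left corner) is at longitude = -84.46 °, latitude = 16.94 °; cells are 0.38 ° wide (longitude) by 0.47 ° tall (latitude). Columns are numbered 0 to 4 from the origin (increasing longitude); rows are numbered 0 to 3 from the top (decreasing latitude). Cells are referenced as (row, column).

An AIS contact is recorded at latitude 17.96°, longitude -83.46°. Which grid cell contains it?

Column index: ⌊(-83.46 − -84.46) / 0.38⌋ = ⌊2.632⌋ = 2
Row offset from origin: ⌊(17.96 − 16.94) / 0.47⌋ = ⌊2.170⌋ = 2 → row 1 (counted from top)

(1, 2)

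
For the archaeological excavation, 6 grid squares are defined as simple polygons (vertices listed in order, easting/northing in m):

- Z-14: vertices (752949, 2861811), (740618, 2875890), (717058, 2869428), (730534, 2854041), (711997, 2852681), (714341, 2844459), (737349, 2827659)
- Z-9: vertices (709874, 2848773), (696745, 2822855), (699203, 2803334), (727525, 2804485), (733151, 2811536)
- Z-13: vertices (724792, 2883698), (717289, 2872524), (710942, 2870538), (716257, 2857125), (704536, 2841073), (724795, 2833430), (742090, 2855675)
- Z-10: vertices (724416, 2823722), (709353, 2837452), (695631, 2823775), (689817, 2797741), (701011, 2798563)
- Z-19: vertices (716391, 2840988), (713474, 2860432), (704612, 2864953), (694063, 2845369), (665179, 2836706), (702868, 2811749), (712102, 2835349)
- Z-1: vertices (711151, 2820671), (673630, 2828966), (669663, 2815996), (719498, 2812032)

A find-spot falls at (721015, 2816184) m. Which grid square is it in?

Cast a ray rightward from (721015, 2816184). For each polygon, the edges (by vertex number in listed order) whose endpoints lie on opposite sides of northing = 2816184, where each meets that height, and whether that is right or left of the point:
Z-14: no edge straddles that height → 0 crossings.
Z-9: 2–3 at easting≈697585.0 (left), 5–1 at easting≈730245.5 (right) → 1 crossing.
Z-13: no edge straddles that height → 0 crossings.
Z-10: 3–4 at easting≈693935.8 (left), 5–1 at easting≈717403.5 (left) → 0 crossings.
Z-19: 5–6 at easting≈696170.5 (left), 6–7 at easting≈704603.3 (left) → 0 crossings.
Z-1: 2–3 at easting≈669720.5 (left), 4–1 at easting≈715486.3 (left) → 0 crossings.
Only Z-9 has an odd count, so the point is inside Z-9.

Z-9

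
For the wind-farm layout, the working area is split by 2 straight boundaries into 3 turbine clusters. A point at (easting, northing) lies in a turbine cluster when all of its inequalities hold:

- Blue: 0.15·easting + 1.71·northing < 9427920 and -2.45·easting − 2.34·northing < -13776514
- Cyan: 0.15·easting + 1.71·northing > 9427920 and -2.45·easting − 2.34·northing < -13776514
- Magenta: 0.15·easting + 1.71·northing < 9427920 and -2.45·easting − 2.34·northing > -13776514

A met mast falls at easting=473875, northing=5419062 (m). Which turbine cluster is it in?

0.15·473875 + 1.71·5419062 = 9337677.270, which is < 9427920
-2.45·473875 − 2.34·5419062 = -13841598.830, which is < -13776514
This sign pattern matches Blue.

Blue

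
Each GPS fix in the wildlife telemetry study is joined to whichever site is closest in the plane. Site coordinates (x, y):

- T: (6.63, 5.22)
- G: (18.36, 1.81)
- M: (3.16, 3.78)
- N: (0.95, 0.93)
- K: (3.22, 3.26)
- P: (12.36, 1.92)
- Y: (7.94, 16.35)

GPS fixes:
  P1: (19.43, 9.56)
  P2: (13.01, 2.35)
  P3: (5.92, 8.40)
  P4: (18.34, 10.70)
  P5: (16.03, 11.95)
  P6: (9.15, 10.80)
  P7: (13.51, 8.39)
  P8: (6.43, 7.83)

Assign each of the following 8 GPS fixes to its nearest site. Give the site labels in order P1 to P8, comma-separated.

G, P, T, G, Y, Y, P, T

P1 → G (d²=61.21)
P2 → P (d²=0.61)
P3 → T (d²=10.62)
P4 → G (d²=79.03)
P5 → Y (d²=84.81)
P6 → Y (d²=32.27)
P7 → P (d²=43.18)
P8 → T (d²=6.85)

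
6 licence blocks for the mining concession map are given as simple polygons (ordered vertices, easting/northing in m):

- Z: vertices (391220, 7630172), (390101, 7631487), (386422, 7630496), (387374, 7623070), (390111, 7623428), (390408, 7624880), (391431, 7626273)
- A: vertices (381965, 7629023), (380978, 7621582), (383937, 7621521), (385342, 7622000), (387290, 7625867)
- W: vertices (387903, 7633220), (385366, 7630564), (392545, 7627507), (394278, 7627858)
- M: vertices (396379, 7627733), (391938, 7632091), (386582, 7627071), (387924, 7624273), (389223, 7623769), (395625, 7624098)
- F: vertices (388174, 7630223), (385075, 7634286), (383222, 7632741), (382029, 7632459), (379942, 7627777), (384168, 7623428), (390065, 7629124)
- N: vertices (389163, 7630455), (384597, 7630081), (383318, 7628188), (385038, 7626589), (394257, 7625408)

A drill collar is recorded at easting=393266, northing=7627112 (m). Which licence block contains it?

M

Cast a ray rightward from (393266, 7627112). For each polygon, the edges (by vertex number in listed order) whose endpoints lie on opposite sides of northing = 7627112, where each meets that height, and whether that is right or left of the point:
Z: 3–4 at easting≈386855.8 (left), 7–1 at easting≈391385.6 (left) → 0 crossings.
A: 1–2 at easting≈381711.5 (left), 5–1 at easting≈385189.4 (left) → 0 crossings.
W: no edge straddles that height → 0 crossings.
M: 2–3 at easting≈386625.7 (left), 6–1 at easting≈396250.2 (right) → 1 crossing.
F: 5–6 at easting≈380588.2 (left), 6–7 at easting≈387982.0 (left) → 0 crossings.
N: 3–4 at easting≈384475.4 (left), 5–1 at easting≈392537.1 (left) → 0 crossings.
Only M has an odd count, so the point is inside M.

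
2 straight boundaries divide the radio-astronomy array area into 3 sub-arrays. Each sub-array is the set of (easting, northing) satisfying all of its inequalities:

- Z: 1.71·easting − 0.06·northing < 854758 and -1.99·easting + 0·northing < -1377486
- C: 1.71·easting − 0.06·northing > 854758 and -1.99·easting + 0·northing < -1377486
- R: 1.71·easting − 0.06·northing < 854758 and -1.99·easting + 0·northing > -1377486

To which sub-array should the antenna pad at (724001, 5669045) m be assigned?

1.71·724001 − 0.06·5669045 = 897899.010, which is > 854758
-1.99·724001 + 0·5669045 = -1440761.990, which is < -1377486
This sign pattern matches C.

C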